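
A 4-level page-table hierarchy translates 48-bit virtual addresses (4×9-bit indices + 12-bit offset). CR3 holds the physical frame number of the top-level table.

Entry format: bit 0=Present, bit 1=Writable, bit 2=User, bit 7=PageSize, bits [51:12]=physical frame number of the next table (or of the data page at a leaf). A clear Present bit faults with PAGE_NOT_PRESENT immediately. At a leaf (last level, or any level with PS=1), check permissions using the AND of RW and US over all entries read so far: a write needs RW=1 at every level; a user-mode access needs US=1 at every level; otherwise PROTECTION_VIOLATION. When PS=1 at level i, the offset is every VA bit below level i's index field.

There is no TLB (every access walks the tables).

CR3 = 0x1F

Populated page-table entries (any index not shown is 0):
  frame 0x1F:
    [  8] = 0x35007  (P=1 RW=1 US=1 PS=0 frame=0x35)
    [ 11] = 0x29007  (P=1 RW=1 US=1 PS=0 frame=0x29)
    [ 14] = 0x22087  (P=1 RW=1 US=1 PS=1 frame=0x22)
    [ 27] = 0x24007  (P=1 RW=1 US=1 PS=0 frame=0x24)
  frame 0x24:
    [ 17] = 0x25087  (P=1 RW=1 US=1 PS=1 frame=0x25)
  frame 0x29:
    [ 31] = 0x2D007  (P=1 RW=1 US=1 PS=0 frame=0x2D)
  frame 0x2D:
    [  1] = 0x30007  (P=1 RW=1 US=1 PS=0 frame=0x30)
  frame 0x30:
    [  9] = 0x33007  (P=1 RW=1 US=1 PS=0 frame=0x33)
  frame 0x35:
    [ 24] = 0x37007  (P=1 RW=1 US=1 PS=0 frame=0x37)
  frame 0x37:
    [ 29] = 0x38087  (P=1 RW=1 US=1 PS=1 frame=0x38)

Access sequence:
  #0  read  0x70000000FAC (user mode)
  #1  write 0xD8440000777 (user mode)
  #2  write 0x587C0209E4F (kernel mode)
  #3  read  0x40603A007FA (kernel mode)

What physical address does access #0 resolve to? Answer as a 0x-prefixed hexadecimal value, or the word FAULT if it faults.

Per-access translation:
#0 VA=0x70000000FAC (r,user):
  L0: frame=0x1F idx=14 entry=0x22087 [P=1 RW=1 US=1 PS=1]
  → PA=0x22FAC (huge @L0)  (1 entries read)
#1 VA=0xD8440000777 (w,user):
  L0: frame=0x1F idx=27 entry=0x24007 [P=1 RW=1 US=1 PS=0]
  L1: frame=0x24 idx=17 entry=0x25087 [P=1 RW=1 US=1 PS=1]
  → PA=0x25777 (huge @L1)  (2 entries read)
#2 VA=0x587C0209E4F (w,kernel):
  L0: frame=0x1F idx=11 entry=0x29007 [P=1 RW=1 US=1 PS=0]
  L1: frame=0x29 idx=31 entry=0x2D007 [P=1 RW=1 US=1 PS=0]
  L2: frame=0x2D idx=1 entry=0x30007 [P=1 RW=1 US=1 PS=0]
  L3: frame=0x30 idx=9 entry=0x33007 [P=1 RW=1 US=1 PS=0]
  → PA=0x33E4F  (4 entries read)
#3 VA=0x40603A007FA (r,kernel):
  L0: frame=0x1F idx=8 entry=0x35007 [P=1 RW=1 US=1 PS=0]
  L1: frame=0x35 idx=24 entry=0x37007 [P=1 RW=1 US=1 PS=0]
  L2: frame=0x37 idx=29 entry=0x38087 [P=1 RW=1 US=1 PS=1]
  → PA=0x387FA (huge @L2)  (3 entries read)

Access #0 PA: 0x22FAC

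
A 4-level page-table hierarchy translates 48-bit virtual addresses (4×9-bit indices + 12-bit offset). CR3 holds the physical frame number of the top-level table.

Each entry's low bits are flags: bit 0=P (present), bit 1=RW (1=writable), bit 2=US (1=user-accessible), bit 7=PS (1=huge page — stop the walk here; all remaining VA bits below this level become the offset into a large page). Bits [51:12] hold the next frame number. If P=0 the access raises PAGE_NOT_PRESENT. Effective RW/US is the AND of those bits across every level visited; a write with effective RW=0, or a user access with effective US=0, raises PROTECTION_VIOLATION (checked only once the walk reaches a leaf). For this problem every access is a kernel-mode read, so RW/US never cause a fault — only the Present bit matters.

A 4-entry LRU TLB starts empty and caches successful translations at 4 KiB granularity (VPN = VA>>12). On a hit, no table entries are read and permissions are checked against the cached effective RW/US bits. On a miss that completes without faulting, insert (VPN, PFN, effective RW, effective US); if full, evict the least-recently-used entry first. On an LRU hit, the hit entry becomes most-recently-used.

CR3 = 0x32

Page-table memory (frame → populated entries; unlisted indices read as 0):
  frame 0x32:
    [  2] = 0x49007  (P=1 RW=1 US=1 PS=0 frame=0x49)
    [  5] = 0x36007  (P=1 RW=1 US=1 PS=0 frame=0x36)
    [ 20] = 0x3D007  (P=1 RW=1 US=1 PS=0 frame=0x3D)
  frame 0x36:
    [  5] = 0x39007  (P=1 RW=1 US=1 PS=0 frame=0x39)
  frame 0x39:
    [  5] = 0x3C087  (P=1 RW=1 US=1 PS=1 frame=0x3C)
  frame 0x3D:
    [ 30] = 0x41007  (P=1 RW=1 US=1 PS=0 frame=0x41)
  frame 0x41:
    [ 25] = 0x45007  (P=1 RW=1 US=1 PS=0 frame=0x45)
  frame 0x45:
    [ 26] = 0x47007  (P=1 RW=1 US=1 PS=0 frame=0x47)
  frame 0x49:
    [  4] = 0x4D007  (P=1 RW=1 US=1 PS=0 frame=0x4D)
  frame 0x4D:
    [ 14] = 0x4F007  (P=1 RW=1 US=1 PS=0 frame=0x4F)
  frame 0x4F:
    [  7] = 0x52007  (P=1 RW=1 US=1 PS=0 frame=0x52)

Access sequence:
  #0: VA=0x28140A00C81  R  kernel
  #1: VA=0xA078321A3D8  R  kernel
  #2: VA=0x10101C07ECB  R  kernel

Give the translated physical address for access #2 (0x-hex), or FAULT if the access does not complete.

Trace:
#0 VA=0x28140A00C81 (r,kernel):
  L0: frame=0x32 idx=5 entry=0x36007 [P=1 RW=1 US=1 PS=0]
  L1: frame=0x36 idx=5 entry=0x39007 [P=1 RW=1 US=1 PS=0]
  L2: frame=0x39 idx=5 entry=0x3C087 [P=1 RW=1 US=1 PS=1]
  → PA=0x3CC81 (huge @L2)  (3 entries read)
#1 VA=0xA078321A3D8 (r,kernel):
  L0: frame=0x32 idx=20 entry=0x3D007 [P=1 RW=1 US=1 PS=0]
  L1: frame=0x3D idx=30 entry=0x41007 [P=1 RW=1 US=1 PS=0]
  L2: frame=0x41 idx=25 entry=0x45007 [P=1 RW=1 US=1 PS=0]
  L3: frame=0x45 idx=26 entry=0x47007 [P=1 RW=1 US=1 PS=0]
  → PA=0x473D8  (4 entries read)
#2 VA=0x10101C07ECB (r,kernel):
  L0: frame=0x32 idx=2 entry=0x49007 [P=1 RW=1 US=1 PS=0]
  L1: frame=0x49 idx=4 entry=0x4D007 [P=1 RW=1 US=1 PS=0]
  L2: frame=0x4D idx=14 entry=0x4F007 [P=1 RW=1 US=1 PS=0]
  L3: frame=0x4F idx=7 entry=0x52007 [P=1 RW=1 US=1 PS=0]
  → PA=0x52ECB  (4 entries read)

Access #2 PA: 0x52ECB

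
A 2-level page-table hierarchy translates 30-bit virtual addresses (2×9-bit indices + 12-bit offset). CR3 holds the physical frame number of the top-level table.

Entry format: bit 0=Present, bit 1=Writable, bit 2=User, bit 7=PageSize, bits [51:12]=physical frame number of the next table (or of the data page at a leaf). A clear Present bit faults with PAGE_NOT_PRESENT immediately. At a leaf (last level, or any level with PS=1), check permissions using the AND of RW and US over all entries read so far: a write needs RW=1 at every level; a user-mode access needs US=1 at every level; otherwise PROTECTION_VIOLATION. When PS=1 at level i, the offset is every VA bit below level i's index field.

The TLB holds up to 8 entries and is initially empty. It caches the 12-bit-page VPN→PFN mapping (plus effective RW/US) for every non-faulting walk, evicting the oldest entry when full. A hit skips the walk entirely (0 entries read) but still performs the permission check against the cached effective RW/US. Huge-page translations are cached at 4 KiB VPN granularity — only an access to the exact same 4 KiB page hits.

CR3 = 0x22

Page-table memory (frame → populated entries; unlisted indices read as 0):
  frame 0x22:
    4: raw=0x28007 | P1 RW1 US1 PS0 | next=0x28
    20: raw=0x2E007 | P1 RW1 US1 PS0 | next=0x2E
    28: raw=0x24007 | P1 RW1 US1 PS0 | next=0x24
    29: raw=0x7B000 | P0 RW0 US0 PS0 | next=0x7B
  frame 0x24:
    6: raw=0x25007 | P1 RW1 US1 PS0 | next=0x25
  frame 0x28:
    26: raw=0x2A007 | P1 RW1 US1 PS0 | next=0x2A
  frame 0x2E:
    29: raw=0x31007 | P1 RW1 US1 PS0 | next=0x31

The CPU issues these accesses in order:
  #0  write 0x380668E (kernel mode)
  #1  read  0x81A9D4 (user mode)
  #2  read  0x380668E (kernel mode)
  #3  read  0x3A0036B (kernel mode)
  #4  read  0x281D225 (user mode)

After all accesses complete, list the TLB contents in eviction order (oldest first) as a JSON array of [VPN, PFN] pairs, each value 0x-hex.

Walk each access:
#0 VA=0x380668E (w,kernel):
  L0 @0x22[28] → 0x24007  P=1,RW=1,US=1,PS=0
  L1 @0x24[6] → 0x25007  P=1,RW=1,US=1,PS=0
  → PA=0x2568E  (2 entries read)
#1 VA=0x81A9D4 (r,user):
  L0 @0x22[4] → 0x28007  P=1,RW=1,US=1,PS=0
  L1 @0x28[26] → 0x2A007  P=1,RW=1,US=1,PS=0
  → PA=0x2A9D4  (2 entries read)
#2 VA=0x380668E (r,kernel):
  TLB hit vpn=0x3806 → PA=0x2568E
#3 VA=0x3A0036B (r,kernel):
  L0 @0x22[29] → 0x7B000  P=0,RW=0,US=0,PS=0
  ✗ PAGE_NOT_PRESENT  [1 reads]
#4 VA=0x281D225 (r,user):
  L0 @0x22[20] → 0x2E007  P=1,RW=1,US=1,PS=0
  L1 @0x2E[29] → 0x31007  P=1,RW=1,US=1,PS=0
  → PA=0x31225  (2 entries read)

TLB: [["0x3806", "0x25"], ["0x81A", "0x2A"], ["0x281D", "0x31"]]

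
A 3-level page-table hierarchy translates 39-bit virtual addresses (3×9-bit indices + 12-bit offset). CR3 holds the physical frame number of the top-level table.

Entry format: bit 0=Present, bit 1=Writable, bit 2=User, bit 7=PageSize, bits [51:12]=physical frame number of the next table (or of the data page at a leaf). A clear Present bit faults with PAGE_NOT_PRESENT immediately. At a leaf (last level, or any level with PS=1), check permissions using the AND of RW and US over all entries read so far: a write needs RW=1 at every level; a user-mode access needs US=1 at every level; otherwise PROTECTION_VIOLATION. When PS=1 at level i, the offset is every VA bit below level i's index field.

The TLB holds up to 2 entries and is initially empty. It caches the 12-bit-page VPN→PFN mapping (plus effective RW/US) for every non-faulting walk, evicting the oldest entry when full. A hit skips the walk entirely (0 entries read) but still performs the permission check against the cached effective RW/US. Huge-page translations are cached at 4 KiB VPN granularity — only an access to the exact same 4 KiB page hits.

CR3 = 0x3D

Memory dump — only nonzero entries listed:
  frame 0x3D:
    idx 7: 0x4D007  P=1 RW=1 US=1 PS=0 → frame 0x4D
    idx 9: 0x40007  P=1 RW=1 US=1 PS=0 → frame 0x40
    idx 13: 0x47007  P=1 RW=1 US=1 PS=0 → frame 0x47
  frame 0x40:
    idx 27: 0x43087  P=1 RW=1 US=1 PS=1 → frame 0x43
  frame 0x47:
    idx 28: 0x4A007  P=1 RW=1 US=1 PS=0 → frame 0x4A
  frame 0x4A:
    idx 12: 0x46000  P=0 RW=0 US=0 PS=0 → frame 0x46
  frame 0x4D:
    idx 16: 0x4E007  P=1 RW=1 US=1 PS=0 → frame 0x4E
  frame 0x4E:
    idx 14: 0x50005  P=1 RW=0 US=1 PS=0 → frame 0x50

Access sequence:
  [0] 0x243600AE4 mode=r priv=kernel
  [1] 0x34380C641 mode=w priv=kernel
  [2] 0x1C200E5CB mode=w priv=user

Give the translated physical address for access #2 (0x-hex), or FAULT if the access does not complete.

Walk each access:
#0 VA=0x243600AE4 (r,kernel):
  L0: frame=0x3D idx=9 entry=0x40007 [P=1 RW=1 US=1 PS=0]
  L1: frame=0x40 idx=27 entry=0x43087 [P=1 RW=1 US=1 PS=1]
  ✓ 0x43AE4 (huge @L1)  — 2 lookups
#1 VA=0x34380C641 (w,kernel):
  L0: frame=0x3D idx=13 entry=0x47007 [P=1 RW=1 US=1 PS=0]
  L1: frame=0x47 idx=28 entry=0x4A007 [P=1 RW=1 US=1 PS=0]
  L2: frame=0x4A idx=12 entry=0x46000 [P=0 RW=0 US=0 PS=0]
  ⇒ fault: PAGE_NOT_PRESENT  — 3 lookups
#2 VA=0x1C200E5CB (w,user):
  L0: frame=0x3D idx=7 entry=0x4D007 [P=1 RW=1 US=1 PS=0]
  L1: frame=0x4D idx=16 entry=0x4E007 [P=1 RW=1 US=1 PS=0]
  L2: frame=0x4E idx=14 entry=0x50005 [P=1 RW=0 US=1 PS=0]
  ⇒ fault: PROTECTION_VIOLATION  — 3 lookups

Access #2 PA: FAULT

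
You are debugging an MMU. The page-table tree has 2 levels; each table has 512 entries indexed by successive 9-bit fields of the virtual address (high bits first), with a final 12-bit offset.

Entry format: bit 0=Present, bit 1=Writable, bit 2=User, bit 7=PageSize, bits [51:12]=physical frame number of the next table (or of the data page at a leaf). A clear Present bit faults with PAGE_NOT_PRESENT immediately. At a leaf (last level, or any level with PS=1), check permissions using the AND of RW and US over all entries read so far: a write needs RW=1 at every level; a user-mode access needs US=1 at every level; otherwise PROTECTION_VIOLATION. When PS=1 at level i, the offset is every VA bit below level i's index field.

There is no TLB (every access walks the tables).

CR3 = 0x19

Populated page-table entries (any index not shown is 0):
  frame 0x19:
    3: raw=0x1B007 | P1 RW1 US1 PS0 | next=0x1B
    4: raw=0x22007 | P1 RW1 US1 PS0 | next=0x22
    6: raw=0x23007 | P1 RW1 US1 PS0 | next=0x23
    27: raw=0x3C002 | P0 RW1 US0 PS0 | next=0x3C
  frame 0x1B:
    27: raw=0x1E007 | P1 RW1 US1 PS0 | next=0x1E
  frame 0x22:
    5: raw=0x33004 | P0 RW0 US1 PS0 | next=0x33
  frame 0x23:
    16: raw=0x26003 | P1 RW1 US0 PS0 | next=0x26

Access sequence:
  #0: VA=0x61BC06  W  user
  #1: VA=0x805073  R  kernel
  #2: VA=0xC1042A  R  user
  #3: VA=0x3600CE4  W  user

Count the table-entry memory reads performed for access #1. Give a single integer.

Walk each access:
#0 VA=0x61BC06 (w,user):
  L0: frame=0x19 idx=3 entry=0x1B007 [P=1 RW=1 US=1 PS=0]
  L1: frame=0x1B idx=27 entry=0x1E007 [P=1 RW=1 US=1 PS=0]
  → PA=0x1EC06  (2 entries read)
#1 VA=0x805073 (r,kernel):
  L0: frame=0x19 idx=4 entry=0x22007 [P=1 RW=1 US=1 PS=0]
  L1: frame=0x22 idx=5 entry=0x33004 [P=0 RW=0 US=1 PS=0]
  ✗ PAGE_NOT_PRESENT  [2 reads]
#2 VA=0xC1042A (r,user):
  L0: frame=0x19 idx=6 entry=0x23007 [P=1 RW=1 US=1 PS=0]
  L1: frame=0x23 idx=16 entry=0x26003 [P=1 RW=1 US=0 PS=0]
  ✗ PROTECTION_VIOLATION  [2 reads]
#3 VA=0x3600CE4 (w,user):
  L0: frame=0x19 idx=27 entry=0x3C002 [P=0 RW=1 US=0 PS=0]
  ✗ PAGE_NOT_PRESENT  [1 reads]

Entries read for #1: 2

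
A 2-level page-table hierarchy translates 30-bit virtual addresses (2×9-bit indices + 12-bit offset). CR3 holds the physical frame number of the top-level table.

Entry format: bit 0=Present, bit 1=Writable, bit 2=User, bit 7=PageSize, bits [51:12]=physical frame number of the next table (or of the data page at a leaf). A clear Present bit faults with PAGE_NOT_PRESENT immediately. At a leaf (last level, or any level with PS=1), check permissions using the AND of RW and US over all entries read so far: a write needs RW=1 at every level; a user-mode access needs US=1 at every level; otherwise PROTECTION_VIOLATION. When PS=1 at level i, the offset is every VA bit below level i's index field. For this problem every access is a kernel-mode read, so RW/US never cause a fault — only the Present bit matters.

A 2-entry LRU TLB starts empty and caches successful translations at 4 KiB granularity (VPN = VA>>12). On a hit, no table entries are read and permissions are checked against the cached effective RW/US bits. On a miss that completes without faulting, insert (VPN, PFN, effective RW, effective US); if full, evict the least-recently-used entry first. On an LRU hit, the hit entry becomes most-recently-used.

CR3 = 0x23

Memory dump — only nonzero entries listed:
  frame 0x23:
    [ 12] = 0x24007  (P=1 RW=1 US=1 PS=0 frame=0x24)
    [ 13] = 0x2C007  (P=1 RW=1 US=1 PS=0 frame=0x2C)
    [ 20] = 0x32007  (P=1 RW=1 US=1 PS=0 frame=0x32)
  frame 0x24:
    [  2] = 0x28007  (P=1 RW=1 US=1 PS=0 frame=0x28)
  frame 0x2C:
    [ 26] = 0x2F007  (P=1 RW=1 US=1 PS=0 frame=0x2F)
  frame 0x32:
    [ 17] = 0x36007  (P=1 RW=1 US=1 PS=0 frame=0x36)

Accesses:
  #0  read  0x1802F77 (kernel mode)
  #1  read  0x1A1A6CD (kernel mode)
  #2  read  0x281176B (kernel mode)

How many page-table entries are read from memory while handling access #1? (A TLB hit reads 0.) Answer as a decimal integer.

Walk each access:
#0 VA=0x1802F77 (r,kernel):
  lvl0: tbl 0x23, slot 12 ⇒ 0x24007 (P1/RW1/US1/PS0)
  lvl1: tbl 0x24, slot 2 ⇒ 0x28007 (P1/RW1/US1/PS0)
  ✓ 0x28F77  — 2 lookups
#1 VA=0x1A1A6CD (r,kernel):
  lvl0: tbl 0x23, slot 13 ⇒ 0x2C007 (P1/RW1/US1/PS0)
  lvl1: tbl 0x2C, slot 26 ⇒ 0x2F007 (P1/RW1/US1/PS0)
  ✓ 0x2F6CD  — 2 lookups
#2 VA=0x281176B (r,kernel):
  lvl0: tbl 0x23, slot 20 ⇒ 0x32007 (P1/RW1/US1/PS0)
  lvl1: tbl 0x32, slot 17 ⇒ 0x36007 (P1/RW1/US1/PS0)
  ✓ 0x3676B  — 2 lookups

Entries read for #1: 2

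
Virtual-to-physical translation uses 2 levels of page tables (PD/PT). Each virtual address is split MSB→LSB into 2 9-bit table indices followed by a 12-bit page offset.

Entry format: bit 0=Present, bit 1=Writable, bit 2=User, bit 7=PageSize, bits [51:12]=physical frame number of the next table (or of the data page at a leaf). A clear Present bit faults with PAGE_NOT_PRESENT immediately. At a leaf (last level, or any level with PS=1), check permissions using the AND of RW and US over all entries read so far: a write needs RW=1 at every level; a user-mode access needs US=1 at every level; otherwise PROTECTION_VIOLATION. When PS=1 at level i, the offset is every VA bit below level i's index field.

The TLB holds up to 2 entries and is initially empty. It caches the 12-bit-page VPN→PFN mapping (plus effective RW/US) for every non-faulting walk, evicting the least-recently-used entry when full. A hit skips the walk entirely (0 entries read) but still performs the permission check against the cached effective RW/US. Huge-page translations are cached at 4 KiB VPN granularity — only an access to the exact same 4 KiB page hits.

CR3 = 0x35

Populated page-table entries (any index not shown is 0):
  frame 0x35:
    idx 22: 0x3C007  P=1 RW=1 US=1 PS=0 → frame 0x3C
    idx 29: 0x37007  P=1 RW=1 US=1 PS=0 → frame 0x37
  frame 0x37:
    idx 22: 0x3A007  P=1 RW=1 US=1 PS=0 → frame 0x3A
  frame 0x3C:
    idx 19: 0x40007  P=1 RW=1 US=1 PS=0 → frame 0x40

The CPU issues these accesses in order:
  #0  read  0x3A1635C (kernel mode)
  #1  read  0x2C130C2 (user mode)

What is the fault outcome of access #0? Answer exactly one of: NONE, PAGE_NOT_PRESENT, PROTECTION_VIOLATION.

Per-access translation:
#0 VA=0x3A1635C (r,kernel):
  L0: frame=0x35 idx=29 entry=0x37007 [P=1 RW=1 US=1 PS=0]
  L1: frame=0x37 idx=22 entry=0x3A007 [P=1 RW=1 US=1 PS=0]
  ⇒ phys 0x3A35C  [2 reads]
#1 VA=0x2C130C2 (r,user):
  L0: frame=0x35 idx=22 entry=0x3C007 [P=1 RW=1 US=1 PS=0]
  L1: frame=0x3C idx=19 entry=0x40007 [P=1 RW=1 US=1 PS=0]
  ⇒ phys 0x400C2  [2 reads]

Access #0 fault: NONE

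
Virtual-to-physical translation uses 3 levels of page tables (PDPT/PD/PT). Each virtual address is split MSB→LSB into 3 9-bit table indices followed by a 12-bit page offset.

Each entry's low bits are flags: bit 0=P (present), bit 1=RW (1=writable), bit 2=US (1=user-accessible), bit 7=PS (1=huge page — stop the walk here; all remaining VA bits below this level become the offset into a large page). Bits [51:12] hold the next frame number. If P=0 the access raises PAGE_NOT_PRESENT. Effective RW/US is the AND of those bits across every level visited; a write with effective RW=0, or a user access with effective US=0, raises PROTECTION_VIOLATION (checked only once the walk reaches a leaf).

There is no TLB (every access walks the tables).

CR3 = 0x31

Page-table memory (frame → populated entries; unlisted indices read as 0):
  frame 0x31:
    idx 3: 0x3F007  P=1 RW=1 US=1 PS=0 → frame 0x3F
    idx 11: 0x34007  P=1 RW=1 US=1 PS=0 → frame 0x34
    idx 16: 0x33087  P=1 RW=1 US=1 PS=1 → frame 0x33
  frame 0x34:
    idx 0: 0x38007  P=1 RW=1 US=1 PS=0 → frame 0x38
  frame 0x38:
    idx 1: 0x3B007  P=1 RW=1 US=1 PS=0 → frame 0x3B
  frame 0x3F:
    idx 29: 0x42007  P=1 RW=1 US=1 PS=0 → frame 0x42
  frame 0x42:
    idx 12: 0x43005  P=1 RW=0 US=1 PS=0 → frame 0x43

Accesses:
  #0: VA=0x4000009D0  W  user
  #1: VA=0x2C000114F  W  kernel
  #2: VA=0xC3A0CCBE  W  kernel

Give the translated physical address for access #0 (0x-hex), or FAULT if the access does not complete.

Walk each access:
#0 VA=0x4000009D0 (w,user):
  L0 @0x31[16] → 0x33087  P=1,RW=1,US=1,PS=1
  → PA=0x339D0 (huge @L0)  (1 entries read)
#1 VA=0x2C000114F (w,kernel):
  L0 @0x31[11] → 0x34007  P=1,RW=1,US=1,PS=0
  L1 @0x34[0] → 0x38007  P=1,RW=1,US=1,PS=0
  L2 @0x38[1] → 0x3B007  P=1,RW=1,US=1,PS=0
  → PA=0x3B14F  (3 entries read)
#2 VA=0xC3A0CCBE (w,kernel):
  L0 @0x31[3] → 0x3F007  P=1,RW=1,US=1,PS=0
  L1 @0x3F[29] → 0x42007  P=1,RW=1,US=1,PS=0
  L2 @0x42[12] → 0x43005  P=1,RW=0,US=1,PS=0
  ✗ PROTECTION_VIOLATION  [3 reads]

Access #0 PA: 0x339D0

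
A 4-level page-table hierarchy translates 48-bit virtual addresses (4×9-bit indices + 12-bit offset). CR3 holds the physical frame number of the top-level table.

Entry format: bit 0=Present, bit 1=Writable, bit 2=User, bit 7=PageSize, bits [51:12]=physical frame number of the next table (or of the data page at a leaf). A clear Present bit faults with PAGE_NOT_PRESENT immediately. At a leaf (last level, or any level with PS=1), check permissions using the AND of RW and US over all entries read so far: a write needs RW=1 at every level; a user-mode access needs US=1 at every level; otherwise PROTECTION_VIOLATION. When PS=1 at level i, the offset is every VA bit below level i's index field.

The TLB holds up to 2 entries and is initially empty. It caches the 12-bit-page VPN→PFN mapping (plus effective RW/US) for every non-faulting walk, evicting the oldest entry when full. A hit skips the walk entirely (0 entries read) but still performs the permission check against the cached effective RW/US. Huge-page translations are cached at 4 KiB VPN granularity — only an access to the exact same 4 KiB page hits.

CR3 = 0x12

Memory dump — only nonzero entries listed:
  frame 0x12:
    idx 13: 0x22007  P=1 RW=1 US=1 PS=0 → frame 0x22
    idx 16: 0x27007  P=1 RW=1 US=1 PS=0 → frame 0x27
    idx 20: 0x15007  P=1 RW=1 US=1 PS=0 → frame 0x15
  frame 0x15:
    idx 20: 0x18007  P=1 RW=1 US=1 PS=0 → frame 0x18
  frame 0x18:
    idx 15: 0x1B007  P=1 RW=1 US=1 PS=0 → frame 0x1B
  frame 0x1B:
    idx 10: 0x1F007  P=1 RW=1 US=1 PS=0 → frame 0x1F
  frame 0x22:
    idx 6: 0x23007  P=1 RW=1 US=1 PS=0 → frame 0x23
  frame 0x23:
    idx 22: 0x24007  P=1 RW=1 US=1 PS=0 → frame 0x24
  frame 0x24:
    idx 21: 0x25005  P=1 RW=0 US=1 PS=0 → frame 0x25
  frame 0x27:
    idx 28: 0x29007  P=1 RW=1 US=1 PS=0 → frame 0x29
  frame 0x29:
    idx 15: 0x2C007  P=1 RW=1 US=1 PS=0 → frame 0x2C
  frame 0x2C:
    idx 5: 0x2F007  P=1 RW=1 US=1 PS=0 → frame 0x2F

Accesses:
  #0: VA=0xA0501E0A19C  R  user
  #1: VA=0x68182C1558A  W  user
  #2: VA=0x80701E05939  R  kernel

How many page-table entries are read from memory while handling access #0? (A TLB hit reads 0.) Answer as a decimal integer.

Trace:
#0 VA=0xA0501E0A19C (r,user):
  L0: frame=0x12 idx=20 entry=0x15007 [P=1 RW=1 US=1 PS=0]
  L1: frame=0x15 idx=20 entry=0x18007 [P=1 RW=1 US=1 PS=0]
  L2: frame=0x18 idx=15 entry=0x1B007 [P=1 RW=1 US=1 PS=0]
  L3: frame=0x1B idx=10 entry=0x1F007 [P=1 RW=1 US=1 PS=0]
  ✓ 0x1F19C  — 4 lookups
#1 VA=0x68182C1558A (w,user):
  L0: frame=0x12 idx=13 entry=0x22007 [P=1 RW=1 US=1 PS=0]
  L1: frame=0x22 idx=6 entry=0x23007 [P=1 RW=1 US=1 PS=0]
  L2: frame=0x23 idx=22 entry=0x24007 [P=1 RW=1 US=1 PS=0]
  L3: frame=0x24 idx=21 entry=0x25005 [P=1 RW=0 US=1 PS=0]
  ⇒ fault: PROTECTION_VIOLATION  — 4 lookups
#2 VA=0x80701E05939 (r,kernel):
  L0: frame=0x12 idx=16 entry=0x27007 [P=1 RW=1 US=1 PS=0]
  L1: frame=0x27 idx=28 entry=0x29007 [P=1 RW=1 US=1 PS=0]
  L2: frame=0x29 idx=15 entry=0x2C007 [P=1 RW=1 US=1 PS=0]
  L3: frame=0x2C idx=5 entry=0x2F007 [P=1 RW=1 US=1 PS=0]
  ✓ 0x2F939  — 4 lookups

Entries read for #0: 4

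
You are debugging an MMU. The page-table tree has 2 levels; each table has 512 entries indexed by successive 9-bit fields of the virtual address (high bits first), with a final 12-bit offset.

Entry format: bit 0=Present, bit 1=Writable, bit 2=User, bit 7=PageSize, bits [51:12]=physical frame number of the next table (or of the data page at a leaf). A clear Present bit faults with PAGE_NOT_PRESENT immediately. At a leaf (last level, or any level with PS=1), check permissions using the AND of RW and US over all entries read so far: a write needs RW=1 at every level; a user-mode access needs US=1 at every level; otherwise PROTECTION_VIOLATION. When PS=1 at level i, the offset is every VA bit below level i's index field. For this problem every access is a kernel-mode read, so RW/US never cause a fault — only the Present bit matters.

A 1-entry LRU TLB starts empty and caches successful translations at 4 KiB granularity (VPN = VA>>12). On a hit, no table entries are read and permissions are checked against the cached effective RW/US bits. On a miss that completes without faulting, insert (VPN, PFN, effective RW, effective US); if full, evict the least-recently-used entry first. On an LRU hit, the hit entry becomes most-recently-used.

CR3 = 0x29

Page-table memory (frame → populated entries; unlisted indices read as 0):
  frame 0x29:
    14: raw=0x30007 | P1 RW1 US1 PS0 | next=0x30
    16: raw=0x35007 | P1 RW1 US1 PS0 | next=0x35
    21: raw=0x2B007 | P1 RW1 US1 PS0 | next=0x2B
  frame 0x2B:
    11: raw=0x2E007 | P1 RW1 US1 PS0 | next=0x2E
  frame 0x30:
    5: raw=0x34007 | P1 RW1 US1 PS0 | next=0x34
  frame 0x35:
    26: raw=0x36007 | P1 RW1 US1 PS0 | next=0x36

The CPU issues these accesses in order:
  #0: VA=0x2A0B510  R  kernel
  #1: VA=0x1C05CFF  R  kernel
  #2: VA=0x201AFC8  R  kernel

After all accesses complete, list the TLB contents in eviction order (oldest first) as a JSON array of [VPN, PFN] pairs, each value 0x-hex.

Per-access translation:
#0 VA=0x2A0B510 (r,kernel):
  lvl0: tbl 0x29, slot 21 ⇒ 0x2B007 (P1/RW1/US1/PS0)
  lvl1: tbl 0x2B, slot 11 ⇒ 0x2E007 (P1/RW1/US1/PS0)
  → PA=0x2E510  (2 entries read)
#1 VA=0x1C05CFF (r,kernel):
  lvl0: tbl 0x29, slot 14 ⇒ 0x30007 (P1/RW1/US1/PS0)
  lvl1: tbl 0x30, slot 5 ⇒ 0x34007 (P1/RW1/US1/PS0)
  → PA=0x34CFF  (2 entries read)
#2 VA=0x201AFC8 (r,kernel):
  lvl0: tbl 0x29, slot 16 ⇒ 0x35007 (P1/RW1/US1/PS0)
  lvl1: tbl 0x35, slot 26 ⇒ 0x36007 (P1/RW1/US1/PS0)
  → PA=0x36FC8  (2 entries read)

TLB: [["0x201A", "0x36"]]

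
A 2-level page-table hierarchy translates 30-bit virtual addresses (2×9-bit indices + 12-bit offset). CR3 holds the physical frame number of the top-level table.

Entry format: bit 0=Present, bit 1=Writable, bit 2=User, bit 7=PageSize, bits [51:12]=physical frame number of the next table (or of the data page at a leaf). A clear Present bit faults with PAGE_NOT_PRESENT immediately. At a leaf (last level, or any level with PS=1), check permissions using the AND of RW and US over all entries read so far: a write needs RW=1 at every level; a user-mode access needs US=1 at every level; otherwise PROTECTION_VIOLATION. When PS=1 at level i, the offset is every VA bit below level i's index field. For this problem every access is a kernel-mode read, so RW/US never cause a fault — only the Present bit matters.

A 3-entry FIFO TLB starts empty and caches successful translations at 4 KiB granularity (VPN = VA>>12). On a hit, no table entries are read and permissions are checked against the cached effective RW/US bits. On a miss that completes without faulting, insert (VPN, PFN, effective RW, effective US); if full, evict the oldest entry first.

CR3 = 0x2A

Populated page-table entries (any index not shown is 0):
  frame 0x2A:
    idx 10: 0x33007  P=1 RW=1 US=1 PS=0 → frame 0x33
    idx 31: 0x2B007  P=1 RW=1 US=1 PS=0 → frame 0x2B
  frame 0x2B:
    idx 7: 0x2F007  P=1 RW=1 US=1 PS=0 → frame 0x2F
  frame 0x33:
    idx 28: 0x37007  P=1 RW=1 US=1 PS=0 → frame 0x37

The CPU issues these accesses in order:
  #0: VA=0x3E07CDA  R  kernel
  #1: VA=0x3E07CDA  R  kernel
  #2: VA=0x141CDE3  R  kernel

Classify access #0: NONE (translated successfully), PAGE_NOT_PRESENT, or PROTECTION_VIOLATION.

Per-access translation:
#0 VA=0x3E07CDA (r,kernel):
  L0 @0x2A[31] → 0x2B007  P=1,RW=1,US=1,PS=0
  L1 @0x2B[7] → 0x2F007  P=1,RW=1,US=1,PS=0
  ⇒ phys 0x2FCDA  [2 reads]
#1 VA=0x3E07CDA (r,kernel):
  TLB hit vpn=0x3E07 → PA=0x2FCDA
#2 VA=0x141CDE3 (r,kernel):
  L0 @0x2A[10] → 0x33007  P=1,RW=1,US=1,PS=0
  L1 @0x33[28] → 0x37007  P=1,RW=1,US=1,PS=0
  ⇒ phys 0x37DE3  [2 reads]

Access #0 fault: NONE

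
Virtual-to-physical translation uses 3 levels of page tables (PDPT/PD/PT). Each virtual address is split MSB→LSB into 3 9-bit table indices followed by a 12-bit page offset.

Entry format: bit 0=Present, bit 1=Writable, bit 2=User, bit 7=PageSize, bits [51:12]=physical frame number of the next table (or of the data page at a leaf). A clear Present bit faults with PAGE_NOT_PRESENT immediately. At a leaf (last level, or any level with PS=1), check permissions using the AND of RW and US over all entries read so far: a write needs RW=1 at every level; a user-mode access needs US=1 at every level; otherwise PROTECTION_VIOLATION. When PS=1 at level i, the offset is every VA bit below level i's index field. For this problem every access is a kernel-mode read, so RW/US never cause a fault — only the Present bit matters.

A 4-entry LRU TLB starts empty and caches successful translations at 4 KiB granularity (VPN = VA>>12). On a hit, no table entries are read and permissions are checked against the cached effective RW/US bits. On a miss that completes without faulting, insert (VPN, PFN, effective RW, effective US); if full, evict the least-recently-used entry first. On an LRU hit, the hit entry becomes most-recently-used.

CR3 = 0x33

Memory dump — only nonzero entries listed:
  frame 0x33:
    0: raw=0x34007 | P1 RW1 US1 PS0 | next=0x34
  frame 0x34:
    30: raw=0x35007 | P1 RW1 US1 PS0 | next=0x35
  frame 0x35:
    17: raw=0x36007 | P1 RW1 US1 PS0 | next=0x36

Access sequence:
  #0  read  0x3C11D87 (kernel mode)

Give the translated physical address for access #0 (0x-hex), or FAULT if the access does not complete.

Per-access translation:
#0 VA=0x3C11D87 (r,kernel):
  [0] read 0x33 idx=0: raw=0x34007 flags P=1 W=1 U=1 S=0
  [1] read 0x34 idx=30: raw=0x35007 flags P=1 W=1 U=1 S=0
  [2] read 0x35 idx=17: raw=0x36007 flags P=1 W=1 U=1 S=0
  → PA=0x36D87  (3 entries read)

Access #0 PA: 0x36D87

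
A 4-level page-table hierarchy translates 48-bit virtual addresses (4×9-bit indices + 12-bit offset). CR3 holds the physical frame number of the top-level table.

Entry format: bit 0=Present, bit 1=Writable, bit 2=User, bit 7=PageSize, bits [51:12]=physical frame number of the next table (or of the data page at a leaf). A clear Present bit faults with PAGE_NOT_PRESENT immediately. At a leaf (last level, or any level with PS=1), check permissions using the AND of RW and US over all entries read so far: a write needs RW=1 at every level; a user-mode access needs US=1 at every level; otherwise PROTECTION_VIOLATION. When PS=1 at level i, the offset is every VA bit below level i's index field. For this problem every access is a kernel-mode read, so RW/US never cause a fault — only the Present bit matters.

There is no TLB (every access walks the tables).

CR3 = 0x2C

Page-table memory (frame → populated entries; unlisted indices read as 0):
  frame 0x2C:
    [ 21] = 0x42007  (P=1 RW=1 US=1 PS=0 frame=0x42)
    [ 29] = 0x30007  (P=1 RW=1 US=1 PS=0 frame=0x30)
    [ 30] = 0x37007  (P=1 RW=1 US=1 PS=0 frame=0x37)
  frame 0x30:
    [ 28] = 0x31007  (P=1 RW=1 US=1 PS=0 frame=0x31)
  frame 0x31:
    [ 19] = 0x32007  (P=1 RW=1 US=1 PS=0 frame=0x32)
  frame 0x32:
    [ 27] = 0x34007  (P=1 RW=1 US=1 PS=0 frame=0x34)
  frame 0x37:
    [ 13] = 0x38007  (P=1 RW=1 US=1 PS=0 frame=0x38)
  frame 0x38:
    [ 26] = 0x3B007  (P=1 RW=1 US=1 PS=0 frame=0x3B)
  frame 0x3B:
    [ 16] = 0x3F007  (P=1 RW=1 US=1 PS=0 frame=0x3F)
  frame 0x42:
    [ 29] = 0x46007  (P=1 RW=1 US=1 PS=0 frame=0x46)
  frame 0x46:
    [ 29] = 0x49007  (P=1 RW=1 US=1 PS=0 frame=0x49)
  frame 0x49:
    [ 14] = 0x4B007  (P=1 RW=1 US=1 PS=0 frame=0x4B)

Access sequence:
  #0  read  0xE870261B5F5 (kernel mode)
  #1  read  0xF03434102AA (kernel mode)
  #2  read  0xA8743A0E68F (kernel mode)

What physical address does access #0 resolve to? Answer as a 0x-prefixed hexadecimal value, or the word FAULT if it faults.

Trace:
#0 VA=0xE870261B5F5 (r,kernel):
  [0] read 0x2C idx=29: raw=0x30007 flags P=1 W=1 U=1 S=0
  [1] read 0x30 idx=28: raw=0x31007 flags P=1 W=1 U=1 S=0
  [2] read 0x31 idx=19: raw=0x32007 flags P=1 W=1 U=1 S=0
  [3] read 0x32 idx=27: raw=0x34007 flags P=1 W=1 U=1 S=0
  ⇒ phys 0x345F5  [4 reads]
#1 VA=0xF03434102AA (r,kernel):
  [0] read 0x2C idx=30: raw=0x37007 flags P=1 W=1 U=1 S=0
  [1] read 0x37 idx=13: raw=0x38007 flags P=1 W=1 U=1 S=0
  [2] read 0x38 idx=26: raw=0x3B007 flags P=1 W=1 U=1 S=0
  [3] read 0x3B idx=16: raw=0x3F007 flags P=1 W=1 U=1 S=0
  ⇒ phys 0x3F2AA  [4 reads]
#2 VA=0xA8743A0E68F (r,kernel):
  [0] read 0x2C idx=21: raw=0x42007 flags P=1 W=1 U=1 S=0
  [1] read 0x42 idx=29: raw=0x46007 flags P=1 W=1 U=1 S=0
  [2] read 0x46 idx=29: raw=0x49007 flags P=1 W=1 U=1 S=0
  [3] read 0x49 idx=14: raw=0x4B007 flags P=1 W=1 U=1 S=0
  ⇒ phys 0x4B68F  [4 reads]

Access #0 PA: 0x345F5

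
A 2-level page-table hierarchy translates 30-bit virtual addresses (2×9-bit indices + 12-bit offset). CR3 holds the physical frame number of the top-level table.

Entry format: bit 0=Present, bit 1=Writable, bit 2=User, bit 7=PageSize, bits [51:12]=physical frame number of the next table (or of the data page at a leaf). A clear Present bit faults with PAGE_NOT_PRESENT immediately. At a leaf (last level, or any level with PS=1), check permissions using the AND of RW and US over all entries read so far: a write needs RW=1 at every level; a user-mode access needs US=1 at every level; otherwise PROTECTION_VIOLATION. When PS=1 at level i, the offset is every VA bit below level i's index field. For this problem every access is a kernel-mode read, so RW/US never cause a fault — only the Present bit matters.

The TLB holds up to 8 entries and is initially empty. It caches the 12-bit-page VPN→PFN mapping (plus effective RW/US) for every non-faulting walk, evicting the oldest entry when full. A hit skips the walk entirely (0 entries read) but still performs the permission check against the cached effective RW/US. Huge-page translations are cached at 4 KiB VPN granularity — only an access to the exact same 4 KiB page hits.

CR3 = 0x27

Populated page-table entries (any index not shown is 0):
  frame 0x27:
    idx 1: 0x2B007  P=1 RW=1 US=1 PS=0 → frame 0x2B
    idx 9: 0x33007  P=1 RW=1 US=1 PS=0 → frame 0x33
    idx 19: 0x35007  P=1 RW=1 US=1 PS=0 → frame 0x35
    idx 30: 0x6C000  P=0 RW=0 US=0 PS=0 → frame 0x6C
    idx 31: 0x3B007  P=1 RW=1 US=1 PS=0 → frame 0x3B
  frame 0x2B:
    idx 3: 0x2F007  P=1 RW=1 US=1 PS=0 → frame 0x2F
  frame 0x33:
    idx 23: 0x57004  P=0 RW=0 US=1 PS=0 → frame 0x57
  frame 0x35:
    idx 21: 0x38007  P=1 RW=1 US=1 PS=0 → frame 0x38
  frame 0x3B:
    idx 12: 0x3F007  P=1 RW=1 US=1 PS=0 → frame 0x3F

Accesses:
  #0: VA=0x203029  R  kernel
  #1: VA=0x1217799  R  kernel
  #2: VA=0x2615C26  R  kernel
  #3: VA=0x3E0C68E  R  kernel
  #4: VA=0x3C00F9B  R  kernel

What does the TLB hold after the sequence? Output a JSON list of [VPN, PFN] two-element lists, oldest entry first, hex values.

Walk each access:
#0 VA=0x203029 (r,kernel):
  L0: frame=0x27 idx=1 entry=0x2B007 [P=1 RW=1 US=1 PS=0]
  L1: frame=0x2B idx=3 entry=0x2F007 [P=1 RW=1 US=1 PS=0]
  → PA=0x2F029  (2 entries read)
#1 VA=0x1217799 (r,kernel):
  L0: frame=0x27 idx=9 entry=0x33007 [P=1 RW=1 US=1 PS=0]
  L1: frame=0x33 idx=23 entry=0x57004 [P=0 RW=0 US=1 PS=0]
  → PAGE_NOT_PRESENT  (2 entries read)
#2 VA=0x2615C26 (r,kernel):
  L0: frame=0x27 idx=19 entry=0x35007 [P=1 RW=1 US=1 PS=0]
  L1: frame=0x35 idx=21 entry=0x38007 [P=1 RW=1 US=1 PS=0]
  → PA=0x38C26  (2 entries read)
#3 VA=0x3E0C68E (r,kernel):
  L0: frame=0x27 idx=31 entry=0x3B007 [P=1 RW=1 US=1 PS=0]
  L1: frame=0x3B idx=12 entry=0x3F007 [P=1 RW=1 US=1 PS=0]
  → PA=0x3F68E  (2 entries read)
#4 VA=0x3C00F9B (r,kernel):
  L0: frame=0x27 idx=30 entry=0x6C000 [P=0 RW=0 US=0 PS=0]
  → PAGE_NOT_PRESENT  (1 entries read)

TLB: [["0x203", "0x2F"], ["0x2615", "0x38"], ["0x3E0C", "0x3F"]]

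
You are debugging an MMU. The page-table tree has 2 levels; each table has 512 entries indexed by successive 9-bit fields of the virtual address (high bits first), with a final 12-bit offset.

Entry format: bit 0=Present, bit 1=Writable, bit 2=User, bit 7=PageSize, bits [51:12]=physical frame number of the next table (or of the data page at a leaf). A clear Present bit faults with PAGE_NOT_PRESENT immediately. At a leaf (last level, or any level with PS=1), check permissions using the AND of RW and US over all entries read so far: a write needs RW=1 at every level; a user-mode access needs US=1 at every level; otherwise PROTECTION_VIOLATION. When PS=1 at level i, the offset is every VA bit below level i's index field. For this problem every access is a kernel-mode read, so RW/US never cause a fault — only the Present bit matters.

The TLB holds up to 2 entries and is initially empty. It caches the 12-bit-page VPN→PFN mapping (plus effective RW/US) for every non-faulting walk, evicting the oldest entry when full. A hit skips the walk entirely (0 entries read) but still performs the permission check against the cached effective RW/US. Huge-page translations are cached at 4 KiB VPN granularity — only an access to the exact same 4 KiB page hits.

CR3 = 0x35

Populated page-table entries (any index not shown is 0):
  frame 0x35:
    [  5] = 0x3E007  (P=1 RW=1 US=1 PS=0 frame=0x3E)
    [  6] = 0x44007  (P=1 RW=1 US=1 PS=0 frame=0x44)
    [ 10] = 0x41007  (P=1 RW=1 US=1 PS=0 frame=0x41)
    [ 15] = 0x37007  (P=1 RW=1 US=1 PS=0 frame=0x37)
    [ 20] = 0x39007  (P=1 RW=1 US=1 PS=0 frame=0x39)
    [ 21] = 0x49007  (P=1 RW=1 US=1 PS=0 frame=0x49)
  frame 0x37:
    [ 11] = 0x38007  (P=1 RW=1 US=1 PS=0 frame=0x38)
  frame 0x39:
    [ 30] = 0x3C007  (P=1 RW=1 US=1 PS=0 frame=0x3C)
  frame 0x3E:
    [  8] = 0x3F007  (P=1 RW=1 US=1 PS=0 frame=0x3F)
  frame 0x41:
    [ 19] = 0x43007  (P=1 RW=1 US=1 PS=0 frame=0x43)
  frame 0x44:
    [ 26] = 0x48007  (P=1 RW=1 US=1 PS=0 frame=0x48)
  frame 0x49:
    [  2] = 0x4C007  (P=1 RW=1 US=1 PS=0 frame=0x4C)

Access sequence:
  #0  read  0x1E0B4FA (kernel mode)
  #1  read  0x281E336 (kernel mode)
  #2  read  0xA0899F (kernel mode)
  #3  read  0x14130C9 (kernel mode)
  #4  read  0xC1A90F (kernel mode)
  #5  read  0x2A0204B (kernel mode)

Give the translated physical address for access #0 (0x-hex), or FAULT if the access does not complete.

Per-access translation:
#0 VA=0x1E0B4FA (r,kernel):
  lvl0: tbl 0x35, slot 15 ⇒ 0x37007 (P1/RW1/US1/PS0)
  lvl1: tbl 0x37, slot 11 ⇒ 0x38007 (P1/RW1/US1/PS0)
  ⇒ phys 0x384FA  [2 reads]
#1 VA=0x281E336 (r,kernel):
  lvl0: tbl 0x35, slot 20 ⇒ 0x39007 (P1/RW1/US1/PS0)
  lvl1: tbl 0x39, slot 30 ⇒ 0x3C007 (P1/RW1/US1/PS0)
  ⇒ phys 0x3C336  [2 reads]
#2 VA=0xA0899F (r,kernel):
  lvl0: tbl 0x35, slot 5 ⇒ 0x3E007 (P1/RW1/US1/PS0)
  lvl1: tbl 0x3E, slot 8 ⇒ 0x3F007 (P1/RW1/US1/PS0)
  ⇒ phys 0x3F99F  [2 reads]
#3 VA=0x14130C9 (r,kernel):
  lvl0: tbl 0x35, slot 10 ⇒ 0x41007 (P1/RW1/US1/PS0)
  lvl1: tbl 0x41, slot 19 ⇒ 0x43007 (P1/RW1/US1/PS0)
  ⇒ phys 0x430C9  [2 reads]
#4 VA=0xC1A90F (r,kernel):
  lvl0: tbl 0x35, slot 6 ⇒ 0x44007 (P1/RW1/US1/PS0)
  lvl1: tbl 0x44, slot 26 ⇒ 0x48007 (P1/RW1/US1/PS0)
  ⇒ phys 0x4890F  [2 reads]
#5 VA=0x2A0204B (r,kernel):
  lvl0: tbl 0x35, slot 21 ⇒ 0x49007 (P1/RW1/US1/PS0)
  lvl1: tbl 0x49, slot 2 ⇒ 0x4C007 (P1/RW1/US1/PS0)
  ⇒ phys 0x4C04B  [2 reads]

Access #0 PA: 0x384FA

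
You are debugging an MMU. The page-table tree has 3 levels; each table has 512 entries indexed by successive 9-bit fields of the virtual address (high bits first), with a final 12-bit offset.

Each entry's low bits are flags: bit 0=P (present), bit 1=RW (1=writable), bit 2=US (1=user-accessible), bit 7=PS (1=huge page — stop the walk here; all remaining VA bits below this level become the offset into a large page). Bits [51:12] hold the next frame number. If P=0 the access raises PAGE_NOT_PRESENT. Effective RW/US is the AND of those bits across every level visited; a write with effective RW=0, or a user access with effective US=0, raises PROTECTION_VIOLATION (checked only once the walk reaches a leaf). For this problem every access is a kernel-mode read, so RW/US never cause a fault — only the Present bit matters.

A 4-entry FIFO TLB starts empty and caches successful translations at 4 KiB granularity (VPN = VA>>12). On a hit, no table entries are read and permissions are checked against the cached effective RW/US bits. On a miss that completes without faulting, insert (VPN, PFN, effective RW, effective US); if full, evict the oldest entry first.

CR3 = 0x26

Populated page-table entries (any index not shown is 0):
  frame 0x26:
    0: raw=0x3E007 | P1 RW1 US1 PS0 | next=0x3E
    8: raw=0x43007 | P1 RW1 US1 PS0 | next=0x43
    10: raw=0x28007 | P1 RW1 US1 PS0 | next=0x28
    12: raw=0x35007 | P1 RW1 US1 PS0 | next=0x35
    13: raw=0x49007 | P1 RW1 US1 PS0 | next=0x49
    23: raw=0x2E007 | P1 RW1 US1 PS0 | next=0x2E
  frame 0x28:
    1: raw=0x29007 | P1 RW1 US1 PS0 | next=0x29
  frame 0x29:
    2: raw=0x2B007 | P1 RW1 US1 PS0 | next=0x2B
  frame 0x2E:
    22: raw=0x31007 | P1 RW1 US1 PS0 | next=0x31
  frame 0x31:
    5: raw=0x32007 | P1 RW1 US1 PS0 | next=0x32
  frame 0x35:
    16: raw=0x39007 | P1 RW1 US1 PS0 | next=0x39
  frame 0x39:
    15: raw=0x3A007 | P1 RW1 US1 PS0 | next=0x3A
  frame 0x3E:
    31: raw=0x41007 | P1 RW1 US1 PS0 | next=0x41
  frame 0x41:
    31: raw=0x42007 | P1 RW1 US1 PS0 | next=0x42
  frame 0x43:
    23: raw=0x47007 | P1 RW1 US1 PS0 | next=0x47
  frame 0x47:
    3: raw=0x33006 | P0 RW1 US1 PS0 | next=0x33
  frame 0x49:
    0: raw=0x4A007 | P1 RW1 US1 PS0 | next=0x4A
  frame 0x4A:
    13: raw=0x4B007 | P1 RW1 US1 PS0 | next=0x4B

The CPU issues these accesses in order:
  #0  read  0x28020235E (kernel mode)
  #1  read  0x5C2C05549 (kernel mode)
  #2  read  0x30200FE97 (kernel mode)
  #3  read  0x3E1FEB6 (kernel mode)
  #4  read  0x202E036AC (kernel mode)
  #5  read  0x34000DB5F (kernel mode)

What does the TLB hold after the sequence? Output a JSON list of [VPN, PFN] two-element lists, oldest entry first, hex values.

Walk each access:
#0 VA=0x28020235E (r,kernel):
  [0] read 0x26 idx=10: raw=0x28007 flags P=1 W=1 U=1 S=0
  [1] read 0x28 idx=1: raw=0x29007 flags P=1 W=1 U=1 S=0
  [2] read 0x29 idx=2: raw=0x2B007 flags P=1 W=1 U=1 S=0
  ✓ 0x2B35E  — 3 lookups
#1 VA=0x5C2C05549 (r,kernel):
  [0] read 0x26 idx=23: raw=0x2E007 flags P=1 W=1 U=1 S=0
  [1] read 0x2E idx=22: raw=0x31007 flags P=1 W=1 U=1 S=0
  [2] read 0x31 idx=5: raw=0x32007 flags P=1 W=1 U=1 S=0
  ✓ 0x32549  — 3 lookups
#2 VA=0x30200FE97 (r,kernel):
  [0] read 0x26 idx=12: raw=0x35007 flags P=1 W=1 U=1 S=0
  [1] read 0x35 idx=16: raw=0x39007 flags P=1 W=1 U=1 S=0
  [2] read 0x39 idx=15: raw=0x3A007 flags P=1 W=1 U=1 S=0
  ✓ 0x3AE97  — 3 lookups
#3 VA=0x3E1FEB6 (r,kernel):
  [0] read 0x26 idx=0: raw=0x3E007 flags P=1 W=1 U=1 S=0
  [1] read 0x3E idx=31: raw=0x41007 flags P=1 W=1 U=1 S=0
  [2] read 0x41 idx=31: raw=0x42007 flags P=1 W=1 U=1 S=0
  ✓ 0x42EB6  — 3 lookups
#4 VA=0x202E036AC (r,kernel):
  [0] read 0x26 idx=8: raw=0x43007 flags P=1 W=1 U=1 S=0
  [1] read 0x43 idx=23: raw=0x47007 flags P=1 W=1 U=1 S=0
  [2] read 0x47 idx=3: raw=0x33006 flags P=0 W=1 U=1 S=0
  → PAGE_NOT_PRESENT  (3 entries read)
#5 VA=0x34000DB5F (r,kernel):
  [0] read 0x26 idx=13: raw=0x49007 flags P=1 W=1 U=1 S=0
  [1] read 0x49 idx=0: raw=0x4A007 flags P=1 W=1 U=1 S=0
  [2] read 0x4A idx=13: raw=0x4B007 flags P=1 W=1 U=1 S=0
  ✓ 0x4BB5F  — 3 lookups

TLB: [["0x5C2C05", "0x32"], ["0x30200F", "0x3A"], ["0x3E1F", "0x42"], ["0x34000D", "0x4B"]]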